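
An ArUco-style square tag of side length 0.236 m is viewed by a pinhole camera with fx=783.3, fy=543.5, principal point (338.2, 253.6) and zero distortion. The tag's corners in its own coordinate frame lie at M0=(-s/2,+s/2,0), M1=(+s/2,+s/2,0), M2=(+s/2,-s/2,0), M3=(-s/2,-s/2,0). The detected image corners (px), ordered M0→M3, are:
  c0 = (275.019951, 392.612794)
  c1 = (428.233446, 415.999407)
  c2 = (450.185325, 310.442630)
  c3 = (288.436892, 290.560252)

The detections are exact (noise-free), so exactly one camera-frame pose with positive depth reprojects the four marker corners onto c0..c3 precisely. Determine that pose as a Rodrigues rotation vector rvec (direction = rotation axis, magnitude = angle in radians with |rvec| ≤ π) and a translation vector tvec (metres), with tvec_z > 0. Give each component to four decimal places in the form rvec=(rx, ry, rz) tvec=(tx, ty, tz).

Intrinsics K: fx=783.3, fy=543.5, cx=338.2, cy=253.6
Marker side s = 0.236 m; corners in marker frame (Z=0):
  M0 = (-0.1180, +0.1180, 0)
  M1 = (+0.1180, +0.1180, 0)
  M2 = (+0.1180, -0.1180, 0)
  M3 = (-0.1180, -0.1180, 0)
Detected image corners:
  c0 = (275.019951, 392.612794) px
  c1 = (428.233446, 415.999407) px
  c2 = (450.185325, 310.442630) px
  c3 = (288.436892, 290.560252) px
Planar DLT: solve 8×8 A·h = b for H (H[2,2]=1):
  H  [+599.60561 +0.69370 +358.51795]
  H  [+26.11758 +513.23326 +353.44384]
  H  [-0.18654 +0.20870 +1.00000]
B = K⁻¹H; ‖b₁‖=0.876817, ‖b₂‖=0.876817; λ = 2/(‖b₁‖+‖b₂‖) = 1.140488, sign → tz>0 ⇒ λ=+1.140488
r₁ = λ·B[:,0] = (+0.96488,+0.15407,-0.21274); r₂ = λ·B[:,1] = (-0.10176,+0.96592,+0.23802)
r₃ = r₁×r₂ = (+0.24217,-0.20801,+0.94767); SVD([r₁ r₂ r₃]) → R = UVᵀ:
  R  [+0.96488 -0.10176 +0.24217]
  R  [+0.15407 +0.96592 -0.20801]
  R  [-0.21274 +0.23802 +0.94767]
t = (+0.02958, +0.20951, +1.14049) m
tr R = 2.878473; θ = arccos((tr R − 1)/2) = 0.350396 rad = 20.076°
axis k = ((R−Rᵀ)₃₂, (R−Rᵀ)₁₃, (R−Rᵀ)₂₁) / (2 sinθ) = (+0.649680, +0.662613, +0.372638)
rvec = θ·k = (+0.227646, +0.232177, +0.130571)

rvec=(0.2276, 0.2322, 0.1306) tvec=(0.0296, 0.2095, 1.1405)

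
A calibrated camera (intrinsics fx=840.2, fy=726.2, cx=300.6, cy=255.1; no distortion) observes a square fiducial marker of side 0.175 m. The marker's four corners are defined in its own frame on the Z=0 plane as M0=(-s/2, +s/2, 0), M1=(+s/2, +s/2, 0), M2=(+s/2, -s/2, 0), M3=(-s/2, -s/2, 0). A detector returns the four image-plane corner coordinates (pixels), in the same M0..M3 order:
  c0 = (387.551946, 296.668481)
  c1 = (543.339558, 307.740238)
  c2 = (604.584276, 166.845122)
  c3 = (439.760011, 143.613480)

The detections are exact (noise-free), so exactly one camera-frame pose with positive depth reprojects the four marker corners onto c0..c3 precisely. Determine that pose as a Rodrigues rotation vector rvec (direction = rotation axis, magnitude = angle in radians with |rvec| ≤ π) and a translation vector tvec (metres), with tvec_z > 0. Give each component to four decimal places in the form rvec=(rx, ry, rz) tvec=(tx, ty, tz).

rvec=(0.4182, -0.3128, 0.1653) tvec=(0.1839, -0.0251, 0.7923)

Intrinsics K: fx=840.2, fy=726.2, cx=300.6, cy=255.1
Marker side s = 0.175 m; corners in marker frame (Z=0):
  M0 = (-0.0875, +0.0875, 0)
  M1 = (+0.0875, +0.0875, 0)
  M2 = (+0.0875, -0.0875, 0)
  M3 = (-0.0875, -0.0875, 0)
Detected image corners:
  c0 = (387.551946, 296.668481) px
  c1 = (543.339558, 307.740238) px
  c2 = (604.584276, 166.845122) px
  c3 = (439.760011, 143.613480) px
Planar DLT: solve 8×8 A·h = b for H (H[2,2]=1):
  H  [+1121.34410 -93.00091 +495.57352]
  H  [+192.16594 +946.08570 +232.05266]
  H  [+0.41792 +0.47001 +1.00000]
B = K⁻¹H; ‖b₁‖=1.262136, ‖b₂‖=1.262136; λ = 2/(‖b₁‖+‖b₂‖) = 0.792307, sign → tz>0 ⇒ λ=+0.792307
r₁ = λ·B[:,0] = (+0.93896,+0.09334,+0.33112); r₂ = λ·B[:,1] = (-0.22093,+0.90140,+0.37239)
r₃ = r₁×r₂ = (-0.26371,-0.42281,+0.86700); SVD([r₁ r₂ r₃]) → R = UVᵀ:
  R  [+0.93896 -0.22093 -0.26371]
  R  [+0.09334 +0.90140 -0.42281]
  R  [+0.33112 +0.37239 +0.86700]
t = (+0.18386, -0.02515, +0.79231) m
tr R = 2.707354; θ = arccos((tr R − 1)/2) = 0.547791 rad = 31.386°
axis k = ((R−Rᵀ)₃₂, (R−Rᵀ)₁₃, (R−Rᵀ)₂₁) / (2 sinθ) = (+0.763442, -0.571071, +0.301720)
rvec = θ·k = (+0.418207, -0.312827, +0.165280)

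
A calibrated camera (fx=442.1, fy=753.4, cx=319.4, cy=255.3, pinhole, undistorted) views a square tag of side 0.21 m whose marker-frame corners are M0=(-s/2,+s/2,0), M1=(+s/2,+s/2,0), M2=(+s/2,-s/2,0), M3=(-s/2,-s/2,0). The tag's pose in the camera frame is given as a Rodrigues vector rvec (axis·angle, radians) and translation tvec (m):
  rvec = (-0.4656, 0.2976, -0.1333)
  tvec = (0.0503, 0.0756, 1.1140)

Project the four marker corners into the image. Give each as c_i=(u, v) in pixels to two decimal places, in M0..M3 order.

c0=(301.96, 385.65) c1=(385.78, 362.79) c2=(375.33, 230.26) c3=(298.78, 257.15)

Intrinsics K: fx=442.1, fy=753.4, cx=319.4, cy=255.3
Marker side s = 0.21 m; corners in marker frame (Z=0):
  M0 = (-0.1050, +0.1050, 0)
  M1 = (+0.1050, +0.1050, 0)
  M2 = (+0.1050, -0.1050, 0)
  M3 = (-0.1050, -0.1050, 0)
rvec = (-0.4656, 0.2976, -0.1333), |rvec| = θ = 0.56843 rad = 32.569°
Rodrigues: sinθ=0.53831, 1−cosθ=0.15726; R = I + sinθ·[k]× + (1−cosθ)·[k]×²:
    [+0.94825 +0.05880 +0.31204]
    [-0.19367 +0.88585 +0.42162]
    [-0.25162 -0.46023 +0.85139]
t = (0.0503, 0.0756, 1.1140) m
M0: Pc = R·M0+t = (-0.04309, +0.18895, +1.09210); u = 442.1·(-0.04309)/1.09210 + 319.4 = 301.9556, v = 753.4·(+0.18895)/1.09210 + 255.3 = 385.6499
M1: Pc = R·M1+t = (+0.15604, +0.14828, +1.03925); u = 442.1·(+0.15604)/1.03925 + 319.4 = 385.7797, v = 753.4·(+0.14828)/1.03925 + 255.3 = 362.7934
M2: Pc = R·M2+t = (+0.14369, -0.03775, +1.13590); u = 442.1·(+0.14369)/1.13590 + 319.4 = 375.3257, v = 753.4·(-0.03775)/1.13590 + 255.3 = 230.2622
M3: Pc = R·M3+t = (-0.05544, +0.00292, +1.18875); u = 442.1·(-0.05544)/1.18875 + 319.4 = 298.7815, v = 753.4·(+0.00292)/1.18875 + 255.3 = 257.1516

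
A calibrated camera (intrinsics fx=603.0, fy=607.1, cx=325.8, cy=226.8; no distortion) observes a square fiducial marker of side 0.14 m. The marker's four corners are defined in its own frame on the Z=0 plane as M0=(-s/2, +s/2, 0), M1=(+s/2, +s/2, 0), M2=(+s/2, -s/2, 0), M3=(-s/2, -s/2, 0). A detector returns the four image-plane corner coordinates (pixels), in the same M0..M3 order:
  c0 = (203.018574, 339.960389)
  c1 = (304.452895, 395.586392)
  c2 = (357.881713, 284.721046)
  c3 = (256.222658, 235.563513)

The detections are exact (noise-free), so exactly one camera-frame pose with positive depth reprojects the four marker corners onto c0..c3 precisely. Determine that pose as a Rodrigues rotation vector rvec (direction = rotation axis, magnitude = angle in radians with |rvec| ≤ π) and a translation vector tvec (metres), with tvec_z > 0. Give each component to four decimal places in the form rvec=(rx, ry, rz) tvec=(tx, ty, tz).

rvec=(-0.1754, 0.2211, 0.4443) tvec=(-0.0550, 0.1013, 0.7157)

Intrinsics K: fx=603.0, fy=607.1, cx=325.8, cy=226.8
Marker side s = 0.14 m; corners in marker frame (Z=0):
  M0 = (-0.0700, +0.0700, 0)
  M1 = (+0.0700, +0.0700, 0)
  M2 = (+0.0700, -0.0700, 0)
  M3 = (-0.0700, -0.0700, 0)
Detected image corners:
  c0 = (203.018574, 339.960389) px
  c1 = (304.452895, 395.586392) px
  c2 = (357.881713, 284.721046) px
  c3 = (256.222658, 235.563513) px
Planar DLT: solve 8×8 A·h = b for H (H[2,2]=1):
  H  [+627.75920 -427.61548 +279.46852]
  H  [+264.69231 +715.82515 +312.69086]
  H  [-0.34802 -0.16692 +1.00000]
B = K⁻¹H; ‖b₁‖=1.397199, ‖b₂‖=1.397199; λ = 2/(‖b₁‖+‖b₂‖) = 0.715718, sign → tz>0 ⇒ λ=+0.715718
r₁ = λ·B[:,0] = (+0.87969,+0.40510,-0.24909); r₂ = λ·B[:,1] = (-0.44300,+0.88853,-0.11947)
r₃ = r₁×r₂ = (+0.17292,+0.21544,+0.96108); SVD([r₁ r₂ r₃]) → R = UVᵀ:
  R  [+0.87969 -0.44300 +0.17292]
  R  [+0.40510 +0.88853 +0.21544]
  R  [-0.24909 -0.11947 +0.96108]
t = (-0.05499, +0.10126, +0.71572) m
tr R = 2.729296; θ = arccos((tr R − 1)/2) = 0.526347 rad = 30.157°
axis k = ((R−Rᵀ)₃₂, (R−Rᵀ)₁₃, (R−Rᵀ)₂₁) / (2 sinθ) = (-0.333321, +0.420012, +0.844089)
rvec = θ·k = (-0.175443, +0.221072, +0.444284)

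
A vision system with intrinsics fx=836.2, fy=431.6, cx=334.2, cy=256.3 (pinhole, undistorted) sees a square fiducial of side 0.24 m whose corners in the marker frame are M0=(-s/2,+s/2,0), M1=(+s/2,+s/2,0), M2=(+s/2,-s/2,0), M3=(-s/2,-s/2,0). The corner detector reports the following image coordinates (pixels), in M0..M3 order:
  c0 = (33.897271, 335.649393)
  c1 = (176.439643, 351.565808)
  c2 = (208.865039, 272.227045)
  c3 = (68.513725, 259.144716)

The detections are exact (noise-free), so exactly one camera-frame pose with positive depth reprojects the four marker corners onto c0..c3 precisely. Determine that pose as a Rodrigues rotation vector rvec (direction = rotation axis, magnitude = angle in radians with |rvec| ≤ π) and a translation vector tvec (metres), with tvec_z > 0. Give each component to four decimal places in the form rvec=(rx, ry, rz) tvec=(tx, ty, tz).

Intrinsics K: fx=836.2, fy=431.6, cx=334.2, cy=256.3
Marker side s = 0.24 m; corners in marker frame (Z=0):
  M0 = (-0.1200, +0.1200, 0)
  M1 = (+0.1200, +0.1200, 0)
  M2 = (+0.1200, -0.1200, 0)
  M3 = (-0.1200, -0.1200, 0)
Detected image corners:
  c0 = (33.897271, 335.649393) px
  c1 = (176.439643, 351.565808) px
  c2 = (208.865039, 272.227045) px
  c3 = (68.513725, 259.144716) px
Planar DLT: solve 8×8 A·h = b for H (H[2,2]=1):
  H  [+573.01427 -151.47504 +120.98823]
  H  [+19.63217 +295.26774 +304.08065]
  H  [-0.13364 -0.09621 +1.00000]
B = K⁻¹H; ‖b₁‖=0.760976, ‖b₂‖=0.760976; λ = 2/(‖b₁‖+‖b₂‖) = 1.314103, sign → tz>0 ⇒ λ=+1.314103
r₁ = λ·B[:,0] = (+0.97069,+0.16406,-0.17562); r₂ = λ·B[:,1] = (-0.18751,+0.97409,-0.12644)
r₃ = r₁×r₂ = (+0.15033,+0.15566,+0.97631); SVD([r₁ r₂ r₃]) → R = UVᵀ:
  R  [+0.97069 -0.18751 +0.15033]
  R  [+0.16406 +0.97409 +0.15566]
  R  [-0.17562 -0.12644 +0.97631]
t = (-0.33507, +0.14548, +1.31410) m
tr R = 2.921087; θ = arccos((tr R − 1)/2) = 0.281847 rad = 16.149°
axis k = ((R−Rᵀ)₃₂, (R−Rᵀ)₁₃, (R−Rᵀ)₂₁) / (2 sinθ) = (-0.507130, +0.585959, +0.632038)
rvec = θ·k = (-0.142933, +0.165151, +0.178138)

rvec=(-0.1429, 0.1652, 0.1781) tvec=(-0.3351, 0.1455, 1.3141)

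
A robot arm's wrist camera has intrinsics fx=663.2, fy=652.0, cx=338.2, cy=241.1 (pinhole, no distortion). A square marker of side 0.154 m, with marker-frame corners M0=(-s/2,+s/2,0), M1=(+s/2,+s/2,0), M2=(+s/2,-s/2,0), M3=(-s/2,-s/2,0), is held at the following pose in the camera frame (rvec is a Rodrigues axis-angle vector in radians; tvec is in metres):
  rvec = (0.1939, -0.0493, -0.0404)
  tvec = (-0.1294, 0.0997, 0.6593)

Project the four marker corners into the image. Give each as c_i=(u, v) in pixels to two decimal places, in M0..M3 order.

c0=(136.96, 414.76) c1=(289.43, 406.33) c2=(281.61, 261.98) c3=(121.97, 269.24)

Intrinsics K: fx=663.2, fy=652.0, cx=338.2, cy=241.1
Marker side s = 0.154 m; corners in marker frame (Z=0):
  M0 = (-0.0770, +0.0770, 0)
  M1 = (+0.0770, +0.0770, 0)
  M2 = (+0.0770, -0.0770, 0)
  M3 = (-0.0770, -0.0770, 0)
rvec = (0.1939, -0.0493, -0.0404), |rvec| = θ = 0.20411 rad = 11.694°
Rodrigues: sinθ=0.20269, 1−cosθ=0.02076; R = I + sinθ·[k]× + (1−cosθ)·[k]×²:
    [+0.99798 +0.03536 -0.05286]
    [-0.04488 +0.98045 -0.19156]
    [+0.04506 +0.19355 +0.98006]
t = (-0.1294, 0.0997, 0.6593) m
M0: Pc = R·M0+t = (-0.20352, +0.17865, +0.67073); u = 663.2·(-0.20352)/0.67073 + 338.2 = 136.9644, v = 652.0·(+0.17865)/0.67073 + 241.1 = 414.7611
M1: Pc = R·M1+t = (-0.04983, +0.17174, +0.67767); u = 663.2·(-0.04983)/0.67767 + 338.2 = 289.4309, v = 652.0·(+0.17174)/0.67767 + 241.1 = 406.3329
M2: Pc = R·M2+t = (-0.05528, +0.02075, +0.64787); u = 663.2·(-0.05528)/0.64787 + 338.2 = 281.6133, v = 652.0·(+0.02075)/0.64787 + 241.1 = 261.9815
M3: Pc = R·M3+t = (-0.20897, +0.02766, +0.64093); u = 663.2·(-0.20897)/0.64093 + 338.2 = 121.9717, v = 652.0·(+0.02766)/0.64093 + 241.1 = 269.2390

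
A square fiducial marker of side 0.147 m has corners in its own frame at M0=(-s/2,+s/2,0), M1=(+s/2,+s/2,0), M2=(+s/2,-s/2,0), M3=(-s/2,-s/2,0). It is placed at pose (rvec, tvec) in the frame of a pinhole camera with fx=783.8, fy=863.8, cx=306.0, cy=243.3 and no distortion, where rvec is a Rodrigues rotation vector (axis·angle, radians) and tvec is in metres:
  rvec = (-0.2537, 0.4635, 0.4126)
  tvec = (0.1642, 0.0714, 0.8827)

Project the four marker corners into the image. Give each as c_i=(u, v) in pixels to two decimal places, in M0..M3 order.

c0=(368.24, 350.53) c1=(485.63, 409.00) c2=(540.19, 273.65) c3=(421.31, 226.80)

Intrinsics K: fx=783.8, fy=863.8, cx=306.0, cy=243.3
Marker side s = 0.147 m; corners in marker frame (Z=0):
  M0 = (-0.0735, +0.0735, 0)
  M1 = (+0.0735, +0.0735, 0)
  M2 = (+0.0735, -0.0735, 0)
  M3 = (-0.0735, -0.0735, 0)
rvec = (-0.2537, 0.4635, 0.4126), |rvec| = θ = 0.67040 rad = 38.411°
Rodrigues: sinθ=0.62130, 1−cosθ=0.21643; R = I + sinθ·[k]× + (1−cosθ)·[k]×²:
    [+0.81457 -0.43901 +0.37915]
    [+0.32576 +0.88703 +0.32721]
    [-0.47996 -0.14303 +0.86555]
t = (0.1642, 0.0714, 0.8827) m
M0: Pc = R·M0+t = (+0.07206, +0.11265, +0.90746); u = 783.8·(+0.07206)/0.90746 + 306.0 = 368.2420, v = 863.8·(+0.11265)/0.90746 + 243.3 = 350.5329
M1: Pc = R·M1+t = (+0.19180, +0.16054, +0.83691); u = 783.8·(+0.19180)/0.83691 + 306.0 = 485.6319, v = 863.8·(+0.16054)/0.83691 + 243.3 = 408.9975
M2: Pc = R·M2+t = (+0.25634, +0.03015, +0.85794); u = 783.8·(+0.25634)/0.85794 + 306.0 = 540.1873, v = 863.8·(+0.03015)/0.85794 + 243.3 = 273.6526
M3: Pc = R·M3+t = (+0.13660, -0.01774, +0.92849); u = 783.8·(+0.13660)/0.92849 + 306.0 = 421.3100, v = 863.8·(-0.01774)/0.92849 + 243.3 = 226.7965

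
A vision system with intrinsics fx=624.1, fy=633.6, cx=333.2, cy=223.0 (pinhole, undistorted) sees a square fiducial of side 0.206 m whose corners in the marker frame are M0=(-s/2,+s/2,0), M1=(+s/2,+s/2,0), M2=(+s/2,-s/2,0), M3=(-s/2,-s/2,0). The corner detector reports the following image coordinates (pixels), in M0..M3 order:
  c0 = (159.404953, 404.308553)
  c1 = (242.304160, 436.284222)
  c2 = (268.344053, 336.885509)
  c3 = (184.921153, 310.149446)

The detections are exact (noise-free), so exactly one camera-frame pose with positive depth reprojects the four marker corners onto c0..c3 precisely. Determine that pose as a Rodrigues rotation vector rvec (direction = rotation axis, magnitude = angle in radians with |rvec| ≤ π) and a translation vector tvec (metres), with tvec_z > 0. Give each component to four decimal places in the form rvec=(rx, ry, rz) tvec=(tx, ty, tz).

rvec=(-0.1037, 0.3259, 0.2438) tvec=(-0.2553, 0.3095, 1.3224)

Intrinsics K: fx=624.1, fy=633.6, cx=333.2, cy=223.0
Marker side s = 0.206 m; corners in marker frame (Z=0):
  M0 = (-0.1030, +0.1030, 0)
  M1 = (+0.1030, +0.1030, 0)
  M2 = (+0.1030, -0.1030, 0)
  M3 = (-0.1030, -0.1030, 0)
Detected image corners:
  c0 = (159.404953, 404.308553) px
  c1 = (242.304160, 436.284222) px
  c2 = (268.344053, 336.885509) px
  c3 = (184.921153, 310.149446) px
Planar DLT: solve 8×8 A·h = b for H (H[2,2]=1):
  H  [+350.54173 -135.04756 +212.74020]
  H  [+49.94868 +452.17257 +371.29906]
  H  [-0.24870 -0.04652 +1.00000]
B = K⁻¹H; ‖b₁‖=0.756174, ‖b₂‖=0.756174; λ = 2/(‖b₁‖+‖b₂‖) = 1.322446, sign → tz>0 ⇒ λ=+1.322446
r₁ = λ·B[:,0] = (+0.91838,+0.22001,-0.32890); r₂ = λ·B[:,1] = (-0.25331,+0.96543,-0.06152)
r₃ = r₁×r₂ = (+0.30399,+0.13982,+0.94236); SVD([r₁ r₂ r₃]) → R = UVᵀ:
  R  [+0.91838 -0.25331 +0.30399]
  R  [+0.22001 +0.96543 +0.13982]
  R  [-0.32890 -0.06152 +0.94236]
t = (-0.25525, +0.30953, +1.32245) m
tr R = 2.826165; θ = arccos((tr R − 1)/2) = 0.420015 rad = 24.065°
axis k = ((R−Rᵀ)₃₂, (R−Rᵀ)₁₃, (R−Rᵀ)₂₁) / (2 sinθ) = (-0.246878, +0.776026, +0.580375)
rvec = θ·k = (-0.103692, +0.325943, +0.243766)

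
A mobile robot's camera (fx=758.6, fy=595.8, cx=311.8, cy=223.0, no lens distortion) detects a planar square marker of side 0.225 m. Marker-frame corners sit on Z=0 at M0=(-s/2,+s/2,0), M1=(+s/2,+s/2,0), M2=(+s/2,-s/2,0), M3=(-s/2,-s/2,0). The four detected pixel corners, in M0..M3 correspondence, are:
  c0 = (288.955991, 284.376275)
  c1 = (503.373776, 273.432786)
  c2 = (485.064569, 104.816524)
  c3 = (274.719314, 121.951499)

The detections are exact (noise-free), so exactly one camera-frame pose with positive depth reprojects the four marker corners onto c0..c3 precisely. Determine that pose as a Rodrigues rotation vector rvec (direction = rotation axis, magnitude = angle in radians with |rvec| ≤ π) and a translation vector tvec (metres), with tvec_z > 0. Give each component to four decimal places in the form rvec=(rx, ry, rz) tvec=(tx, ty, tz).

rvec=(-0.0529, 0.1413, -0.0748) tvec=(0.0786, -0.0370, 0.8047)

Intrinsics K: fx=758.6, fy=595.8, cx=311.8, cy=223.0
Marker side s = 0.225 m; corners in marker frame (Z=0):
  M0 = (-0.1125, +0.1125, 0)
  M1 = (+0.1125, +0.1125, 0)
  M2 = (+0.1125, -0.1125, 0)
  M3 = (-0.1125, -0.1125, 0)
Detected image corners:
  c0 = (288.955991, 284.376275) px
  c1 = (503.373776, 273.432786) px
  c2 = (485.064569, 104.816524) px
  c3 = (274.719314, 121.951499) px
Planar DLT: solve 8×8 A·h = b for H (H[2,2]=1):
  H  [+876.96471 +44.20355 +385.90342]
  H  [-96.31511 +721.25398 +195.60985]
  H  [-0.17236 -0.07202 +1.00000]
B = K⁻¹H; ‖b₁‖=1.242724, ‖b₂‖=1.242724; λ = 2/(‖b₁‖+‖b₂‖) = 0.804684, sign → tz>0 ⇒ λ=+0.804684
r₁ = λ·B[:,0] = (+0.98725,-0.07817,-0.13869); r₂ = λ·B[:,1] = (+0.07071,+0.99581,-0.05795)
r₃ = r₁×r₂ = (+0.14264,+0.04741,+0.98864); SVD([r₁ r₂ r₃]) → R = UVᵀ:
  R  [+0.98725 +0.07071 +0.14264]
  R  [-0.07817 +0.99581 +0.04741]
  R  [-0.13869 -0.05795 +0.98864]
t = (+0.07861, -0.03699, +0.80468) m
tr R = 2.971696; θ = arccos((tr R − 1)/2) = 0.168438 rad = 9.651°
axis k = ((R−Rᵀ)₃₂, (R−Rᵀ)₁₃, (R−Rᵀ)₂₁) / (2 sinθ) = (-0.314234, +0.839098, -0.444039)
rvec = θ·k = (-0.052929, +0.141336, -0.074793)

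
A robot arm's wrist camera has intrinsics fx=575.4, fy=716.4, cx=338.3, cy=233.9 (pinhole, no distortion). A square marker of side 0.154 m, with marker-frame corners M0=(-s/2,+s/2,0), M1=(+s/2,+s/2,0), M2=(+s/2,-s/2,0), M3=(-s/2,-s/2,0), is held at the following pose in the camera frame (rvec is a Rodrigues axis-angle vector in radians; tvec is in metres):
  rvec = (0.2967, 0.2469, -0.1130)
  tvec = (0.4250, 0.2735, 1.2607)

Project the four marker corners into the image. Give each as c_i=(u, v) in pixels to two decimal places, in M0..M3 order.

Intrinsics K: fx=575.4, fy=716.4, cx=338.3, cy=233.9
Marker side s = 0.154 m; corners in marker frame (Z=0):
  M0 = (-0.0770, +0.0770, 0)
  M1 = (+0.0770, +0.0770, 0)
  M2 = (+0.0770, -0.0770, 0)
  M3 = (-0.0770, -0.0770, 0)
rvec = (0.2967, 0.2469, -0.1130), |rvec| = θ = 0.40219 rad = 23.044°
Rodrigues: sinθ=0.39144, 1−cosθ=0.07980; R = I + sinθ·[k]× + (1−cosθ)·[k]×²:
    [+0.96363 +0.14611 +0.22376]
    [-0.07384 +0.95028 -0.30253]
    [-0.25684 +0.27500 +0.92650]
t = (0.4250, 0.2735, 1.2607) m
M0: Pc = R·M0+t = (+0.36205, +0.35236, +1.30165); u = 575.4·(+0.36205)/1.30165 + 338.3 = 498.3462, v = 716.4·(+0.35236)/1.30165 + 233.9 = 427.8295
M1: Pc = R·M1+t = (+0.51045, +0.34099, +1.26210); u = 575.4·(+0.51045)/1.26210 + 338.3 = 571.0180, v = 716.4·(+0.34099)/1.26210 + 233.9 = 427.4522
M2: Pc = R·M2+t = (+0.48795, +0.19464, +1.21975); u = 575.4·(+0.48795)/1.21975 + 338.3 = 568.4833, v = 716.4·(+0.19464)/1.21975 + 233.9 = 348.2205
M3: Pc = R·M3+t = (+0.33955, +0.20601, +1.25930); u = 575.4·(+0.33955)/1.25930 + 338.3 = 493.4471, v = 716.4·(+0.20601)/1.25930 + 233.9 = 351.0990

c0=(498.35, 427.83) c1=(571.02, 427.45) c2=(568.48, 348.22) c3=(493.45, 351.10)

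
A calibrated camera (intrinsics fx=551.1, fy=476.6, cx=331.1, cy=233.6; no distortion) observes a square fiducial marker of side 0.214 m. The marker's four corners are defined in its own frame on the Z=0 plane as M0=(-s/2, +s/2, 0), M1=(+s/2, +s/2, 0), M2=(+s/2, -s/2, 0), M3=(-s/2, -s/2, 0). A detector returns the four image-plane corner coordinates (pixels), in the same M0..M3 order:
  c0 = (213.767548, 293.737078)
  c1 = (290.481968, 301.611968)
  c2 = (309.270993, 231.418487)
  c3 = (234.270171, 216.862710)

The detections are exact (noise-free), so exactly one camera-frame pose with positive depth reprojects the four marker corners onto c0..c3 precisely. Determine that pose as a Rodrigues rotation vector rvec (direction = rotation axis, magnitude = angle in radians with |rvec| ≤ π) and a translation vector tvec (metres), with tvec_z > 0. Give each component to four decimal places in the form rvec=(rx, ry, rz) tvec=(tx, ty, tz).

Intrinsics K: fx=551.1, fy=476.6, cx=331.1, cy=233.6
Marker side s = 0.214 m; corners in marker frame (Z=0):
  M0 = (-0.1070, +0.1070, 0)
  M1 = (+0.1070, +0.1070, 0)
  M2 = (+0.1070, -0.1070, 0)
  M3 = (-0.1070, -0.1070, 0)
Detected image corners:
  c0 = (213.767548, 293.737078) px
  c1 = (290.481968, 301.611968) px
  c2 = (309.270993, 231.418487) px
  c3 = (234.270171, 216.862710) px
Planar DLT: solve 8×8 A·h = b for H (H[2,2]=1):
  H  [+465.51868 -90.51431 +263.66361]
  H  [+163.00214 +344.01105 +261.17854]
  H  [+0.42391 +0.00423 +1.00000]
B = K⁻¹H; ‖b₁‖=0.738815, ‖b₂‖=0.738815; λ = 2/(‖b₁‖+‖b₂‖) = 1.353520, sign → tz>0 ⇒ λ=+1.353520
r₁ = λ·B[:,0] = (+0.79861,+0.18169,+0.57377); r₂ = λ·B[:,1] = (-0.22574,+0.97417,+0.00572)
r₃ = r₁×r₂ = (-0.55791,-0.13409,+0.81900); SVD([r₁ r₂ r₃]) → R = UVᵀ:
  R  [+0.79861 -0.22574 -0.55791]
  R  [+0.18169 +0.97417 -0.13409]
  R  [+0.57377 +0.00572 +0.81900]
t = (-0.16563, +0.07832, +1.35352) m
tr R = 2.591777; θ = arccos((tr R − 1)/2) = 0.650323 rad = 37.261°
axis k = ((R−Rᵀ)₃₂, (R−Rᵀ)₁₃, (R−Rᵀ)₂₁) / (2 sinθ) = (+0.115463, -0.934587, +0.336476)
rvec = θ·k = (+0.075088, -0.607783, +0.218818)

rvec=(0.0751, -0.6078, 0.2188) tvec=(-0.1656, 0.0783, 1.3535)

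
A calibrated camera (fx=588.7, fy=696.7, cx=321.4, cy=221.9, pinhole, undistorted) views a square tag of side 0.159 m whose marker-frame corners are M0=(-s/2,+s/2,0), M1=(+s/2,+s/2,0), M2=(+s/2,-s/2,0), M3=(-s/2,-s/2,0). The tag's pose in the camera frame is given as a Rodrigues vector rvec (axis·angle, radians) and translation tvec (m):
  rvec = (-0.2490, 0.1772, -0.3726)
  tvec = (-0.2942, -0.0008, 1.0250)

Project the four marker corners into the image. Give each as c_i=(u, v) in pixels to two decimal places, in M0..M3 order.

c0=(123.70, 291.40) c1=(206.10, 250.42) c2=(180.51, 152.89) c3=(101.96, 194.03)

Intrinsics K: fx=588.7, fy=696.7, cx=321.4, cy=221.9
Marker side s = 0.159 m; corners in marker frame (Z=0):
  M0 = (-0.0795, +0.0795, 0)
  M1 = (+0.0795, +0.0795, 0)
  M2 = (+0.0795, -0.0795, 0)
  M3 = (-0.0795, -0.0795, 0)
rvec = (-0.2490, 0.1772, -0.3726), |rvec| = θ = 0.48190 rad = 27.611°
Rodrigues: sinθ=0.46347, 1−cosθ=0.11389; R = I + sinθ·[k]× + (1−cosθ)·[k]×²:
    [+0.91652 +0.33671 +0.21592]
    [-0.37998 +0.90151 +0.20710]
    [-0.12492 -0.27185 +0.95420]
t = (-0.2942, -0.0008, 1.0250) m
M0: Pc = R·M0+t = (-0.34030, +0.10108, +1.01332); u = 588.7·(-0.34030)/1.01332 + 321.4 = 123.7015, v = 696.7·(+0.10108)/1.01332 + 221.9 = 291.3960
M1: Pc = R·M1+t = (-0.19457, +0.04066, +0.99346); u = 588.7·(-0.19457)/0.99346 + 321.4 = 206.1031, v = 696.7·(+0.04066)/0.99346 + 221.9 = 250.4155
M2: Pc = R·M2+t = (-0.24810, -0.10268, +1.03668); u = 588.7·(-0.24810)/1.03668 + 321.4 = 180.5086, v = 696.7·(-0.10268)/1.03668 + 221.9 = 152.8948
M3: Pc = R·M3+t = (-0.39383, -0.04226, +1.05654); u = 588.7·(-0.39383)/1.05654 + 321.4 = 101.9594, v = 696.7·(-0.04226)/1.05654 + 221.9 = 194.0321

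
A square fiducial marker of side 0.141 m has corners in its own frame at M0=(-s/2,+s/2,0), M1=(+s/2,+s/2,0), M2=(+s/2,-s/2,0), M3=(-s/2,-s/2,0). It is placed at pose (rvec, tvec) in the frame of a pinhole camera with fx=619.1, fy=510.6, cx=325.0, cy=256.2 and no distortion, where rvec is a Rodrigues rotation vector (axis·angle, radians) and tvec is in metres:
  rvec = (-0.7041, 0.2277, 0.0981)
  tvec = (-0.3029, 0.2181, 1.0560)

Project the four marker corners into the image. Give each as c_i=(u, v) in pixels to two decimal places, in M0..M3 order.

c0=(94.45, 390.59) c1=(171.79, 396.08) c2=(197.70, 334.19) c3=(125.72, 331.01)

Intrinsics K: fx=619.1, fy=510.6, cx=325.0, cy=256.2
Marker side s = 0.141 m; corners in marker frame (Z=0):
  M0 = (-0.0705, +0.0705, 0)
  M1 = (+0.0705, +0.0705, 0)
  M2 = (+0.0705, -0.0705, 0)
  M3 = (-0.0705, -0.0705, 0)
rvec = (-0.7041, 0.2277, 0.0981), |rvec| = θ = 0.74648 rad = 42.770°
Rodrigues: sinθ=0.67906, 1−cosθ=0.26591; R = I + sinθ·[k]× + (1−cosθ)·[k]×²:
    [+0.97067 -0.16575 +0.17417]
    [+0.01273 +0.75883 +0.65117]
    [-0.24010 -0.62985 +0.73868]
t = (-0.3029, 0.2181, 1.0560) m
M0: Pc = R·M0+t = (-0.38302, +0.27070, +1.02852); u = 619.1·(-0.38302)/1.02852 + 325.0 = 94.4500, v = 510.6·(+0.27070)/1.02852 + 256.2 = 390.5863
M1: Pc = R·M1+t = (-0.24615, +0.27249, +0.99467); u = 619.1·(-0.24615)/0.99467 + 325.0 = 171.7897, v = 510.6·(+0.27249)/0.99467 + 256.2 = 396.0816
M2: Pc = R·M2+t = (-0.22278, +0.16550, +1.08348); u = 619.1·(-0.22278)/1.08348 + 325.0 = 197.7017, v = 510.6·(+0.16550)/1.08348 + 256.2 = 334.1937
M3: Pc = R·M3+t = (-0.35965, +0.16371, +1.11733); u = 619.1·(-0.35965)/1.11733 + 325.0 = 125.7240, v = 510.6·(+0.16371)/1.11733 + 256.2 = 331.0102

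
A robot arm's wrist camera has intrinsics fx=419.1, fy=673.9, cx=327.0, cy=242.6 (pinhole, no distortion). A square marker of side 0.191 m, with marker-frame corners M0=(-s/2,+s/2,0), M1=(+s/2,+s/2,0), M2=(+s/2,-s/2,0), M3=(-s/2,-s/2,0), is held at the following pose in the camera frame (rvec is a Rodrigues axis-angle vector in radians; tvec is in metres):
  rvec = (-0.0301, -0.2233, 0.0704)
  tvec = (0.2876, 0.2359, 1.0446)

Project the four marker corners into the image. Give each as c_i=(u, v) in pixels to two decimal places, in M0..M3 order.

c0=(404.40, 456.76) c1=(474.65, 457.14) c2=(478.63, 335.67) c3=(409.03, 330.32)

Intrinsics K: fx=419.1, fy=673.9, cx=327.0, cy=242.6
Marker side s = 0.191 m; corners in marker frame (Z=0):
  M0 = (-0.0955, +0.0955, 0)
  M1 = (+0.0955, +0.0955, 0)
  M2 = (+0.0955, -0.0955, 0)
  M3 = (-0.0955, -0.0955, 0)
rvec = (-0.0301, -0.2233, 0.0704), |rvec| = θ = 0.23606 rad = 13.525°
Rodrigues: sinθ=0.23388, 1−cosθ=0.02773; R = I + sinθ·[k]× + (1−cosθ)·[k]×²:
    [+0.97272 -0.06640 -0.22229]
    [+0.07309 +0.99708 +0.02200]
    [+0.22018 -0.03764 +0.97473]
t = (0.2876, 0.2359, 1.0446) m
M0: Pc = R·M0+t = (+0.18836, +0.32414, +1.01998); u = 419.1·(+0.18836)/1.01998 + 327.0 = 404.3971, v = 673.9·(+0.32414)/1.01998 + 242.6 = 456.7601
M1: Pc = R·M1+t = (+0.37415, +0.33810, +1.06203); u = 419.1·(+0.37415)/1.06203 + 327.0 = 474.6486, v = 673.9·(+0.33810)/1.06203 + 242.6 = 457.1386
M2: Pc = R·M2+t = (+0.38684, +0.14766, +1.06922); u = 419.1·(+0.38684)/1.06922 + 327.0 = 478.6270, v = 673.9·(+0.14766)/1.06922 + 242.6 = 335.6652
M3: Pc = R·M3+t = (+0.20105, +0.13370, +1.02717); u = 419.1·(+0.20105)/1.02717 + 327.0 = 409.0302, v = 673.9·(+0.13370)/1.02717 + 242.6 = 330.3162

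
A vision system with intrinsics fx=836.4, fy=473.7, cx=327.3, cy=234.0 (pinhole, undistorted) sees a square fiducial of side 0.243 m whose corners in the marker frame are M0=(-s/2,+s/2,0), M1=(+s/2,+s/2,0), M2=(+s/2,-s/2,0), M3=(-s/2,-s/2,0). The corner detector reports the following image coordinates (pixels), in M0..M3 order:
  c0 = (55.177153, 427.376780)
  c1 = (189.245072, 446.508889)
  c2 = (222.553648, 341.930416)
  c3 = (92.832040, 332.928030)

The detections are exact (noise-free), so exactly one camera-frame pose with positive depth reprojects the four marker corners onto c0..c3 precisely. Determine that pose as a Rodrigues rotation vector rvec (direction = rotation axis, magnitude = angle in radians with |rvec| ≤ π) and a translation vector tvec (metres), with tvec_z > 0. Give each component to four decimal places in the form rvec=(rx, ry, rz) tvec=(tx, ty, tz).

rvec=(-0.3239, 0.4790, 0.0752) tvec=(-0.2737, 0.3853, 1.2053)

Intrinsics K: fx=836.4, fy=473.7, cx=327.3, cy=234.0
Marker side s = 0.243 m; corners in marker frame (Z=0):
  M0 = (-0.1215, +0.1215, 0)
  M1 = (+0.1215, +0.1215, 0)
  M2 = (+0.1215, -0.1215, 0)
  M3 = (-0.1215, -0.1215, 0)
Detected image corners:
  c0 = (55.177153, 427.376780) px
  c1 = (189.245072, 446.508889) px
  c2 = (222.553648, 341.930416) px
  c3 = (92.832040, 332.928030) px
Planar DLT: solve 8×8 A·h = b for H (H[2,2]=1):
  H  [+488.62351 -179.91062 +137.38205]
  H  [-91.81533 +315.93004 +385.41085]
  H  [-0.38508 -0.23920 +1.00000]
B = K⁻¹H; ‖b₁‖=0.829678, ‖b₂‖=0.829678; λ = 2/(‖b₁‖+‖b₂‖) = 1.205286, sign → tz>0 ⇒ λ=+1.205286
r₁ = λ·B[:,0] = (+0.88575,-0.00434,-0.46414); r₂ = λ·B[:,1] = (-0.14644,+0.94627,-0.28831)
r₃ = r₁×r₂ = (+0.44045,+0.32334,+0.83753); SVD([r₁ r₂ r₃]) → R = UVᵀ:
  R  [+0.88575 -0.14644 +0.44045]
  R  [-0.00434 +0.94627 +0.32334]
  R  [-0.46414 -0.28831 +0.83753]
t = (-0.27368, +0.38525, +1.20529) m
tr R = 2.669556; θ = arccos((tr R − 1)/2) = 0.583067 rad = 33.407°
axis k = ((R−Rᵀ)₃₂, (R−Rᵀ)₁₃, (R−Rᵀ)₂₁) / (2 sinθ) = (-0.555447, +0.821478, +0.129043)
rvec = θ·k = (-0.323863, +0.478977, +0.075241)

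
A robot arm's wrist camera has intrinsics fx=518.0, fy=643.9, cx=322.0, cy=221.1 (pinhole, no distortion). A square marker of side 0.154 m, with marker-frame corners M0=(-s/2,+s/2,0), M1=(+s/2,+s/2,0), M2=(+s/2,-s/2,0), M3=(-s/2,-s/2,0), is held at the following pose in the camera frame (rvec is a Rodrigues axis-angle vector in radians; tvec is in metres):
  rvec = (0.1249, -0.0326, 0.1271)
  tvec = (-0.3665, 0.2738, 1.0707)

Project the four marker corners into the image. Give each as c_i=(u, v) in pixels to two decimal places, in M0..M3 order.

Intrinsics K: fx=518.0, fy=643.9, cx=322.0, cy=221.1
Marker side s = 0.154 m; corners in marker frame (Z=0):
  M0 = (-0.0770, +0.0770, 0)
  M1 = (+0.0770, +0.0770, 0)
  M2 = (+0.0770, -0.0770, 0)
  M3 = (-0.0770, -0.0770, 0)
rvec = (0.1249, -0.0326, 0.1271), |rvec| = θ = 0.18116 rad = 10.379°
Rodrigues: sinθ=0.18017, 1−cosθ=0.01636; R = I + sinθ·[k]× + (1−cosθ)·[k]×²:
    [+0.99141 -0.12844 -0.02451]
    [+0.12438 +0.98417 -0.12628]
    [+0.04034 +0.12215 +0.99169]
t = (-0.3665, 0.2738, 1.0707) m
M0: Pc = R·M0+t = (-0.45273, +0.34000, +1.07700); u = 518.0·(-0.45273)/1.07700 + 322.0 = 104.2531, v = 643.9·(+0.34000)/1.07700 + 221.1 = 424.3763
M1: Pc = R·M1+t = (-0.30005, +0.35916, +1.08321); u = 518.0·(-0.30005)/1.08321 + 322.0 = 178.5135, v = 643.9·(+0.35916)/1.08321 + 221.1 = 434.5963
M2: Pc = R·M2+t = (-0.28027, +0.20760, +1.06440); u = 518.0·(-0.28027)/1.06440 + 322.0 = 185.6034, v = 643.9·(+0.20760)/1.06440 + 221.1 = 346.6835
M3: Pc = R·M3+t = (-0.43295, +0.18844, +1.05819); u = 518.0·(-0.43295)/1.05819 + 322.0 = 110.0644, v = 643.9·(+0.18844)/1.05819 + 221.1 = 335.7658

c0=(104.25, 424.38) c1=(178.51, 434.60) c2=(185.60, 346.68) c3=(110.06, 335.77)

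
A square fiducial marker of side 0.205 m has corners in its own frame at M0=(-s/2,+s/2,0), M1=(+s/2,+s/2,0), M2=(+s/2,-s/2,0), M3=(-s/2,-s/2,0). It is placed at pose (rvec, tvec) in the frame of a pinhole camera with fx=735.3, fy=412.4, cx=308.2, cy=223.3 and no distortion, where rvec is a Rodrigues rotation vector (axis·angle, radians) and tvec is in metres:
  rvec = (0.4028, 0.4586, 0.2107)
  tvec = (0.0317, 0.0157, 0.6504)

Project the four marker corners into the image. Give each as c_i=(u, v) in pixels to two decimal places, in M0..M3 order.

Intrinsics K: fx=735.3, fy=412.4, cx=308.2, cy=223.3
Marker side s = 0.205 m; corners in marker frame (Z=0):
  M0 = (-0.1025, +0.1025, 0)
  M1 = (+0.1025, +0.1025, 0)
  M2 = (+0.1025, -0.1025, 0)
  M3 = (-0.1025, -0.1025, 0)
rvec = (0.4028, 0.4586, 0.2107), |rvec| = θ = 0.64572 rad = 36.997°
Rodrigues: sinθ=0.60177, 1−cosθ=0.20133; R = I + sinθ·[k]× + (1−cosθ)·[k]×²:
    [+0.87701 -0.10716 +0.46837]
    [+0.28556 +0.90022 -0.32873]
    [-0.38641 +0.42204 +0.82010]
t = (0.0317, 0.0157, 0.6504) m
M0: Pc = R·M0+t = (-0.06918, +0.07870, +0.73327); u = 735.3·(-0.06918)/0.73327 + 308.2 = 238.8304, v = 412.4·(+0.07870)/0.73327 + 223.3 = 267.5637
M1: Pc = R·M1+t = (+0.11061, +0.13724, +0.65405); u = 735.3·(+0.11061)/0.65405 + 308.2 = 432.5493, v = 412.4·(+0.13724)/0.65405 + 223.3 = 309.8353
M2: Pc = R·M2+t = (+0.13258, -0.04730, +0.56753); u = 735.3·(+0.13258)/0.56753 + 308.2 = 479.9685, v = 412.4·(-0.04730)/0.56753 + 223.3 = 188.9272
M3: Pc = R·M3+t = (-0.04721, -0.10584, +0.64675); u = 735.3·(-0.04721)/0.64675 + 308.2 = 254.5268, v = 412.4·(-0.10584)/0.64675 + 223.3 = 155.8095

c0=(238.83, 267.56) c1=(432.55, 309.84) c2=(479.97, 188.93) c3=(254.53, 155.81)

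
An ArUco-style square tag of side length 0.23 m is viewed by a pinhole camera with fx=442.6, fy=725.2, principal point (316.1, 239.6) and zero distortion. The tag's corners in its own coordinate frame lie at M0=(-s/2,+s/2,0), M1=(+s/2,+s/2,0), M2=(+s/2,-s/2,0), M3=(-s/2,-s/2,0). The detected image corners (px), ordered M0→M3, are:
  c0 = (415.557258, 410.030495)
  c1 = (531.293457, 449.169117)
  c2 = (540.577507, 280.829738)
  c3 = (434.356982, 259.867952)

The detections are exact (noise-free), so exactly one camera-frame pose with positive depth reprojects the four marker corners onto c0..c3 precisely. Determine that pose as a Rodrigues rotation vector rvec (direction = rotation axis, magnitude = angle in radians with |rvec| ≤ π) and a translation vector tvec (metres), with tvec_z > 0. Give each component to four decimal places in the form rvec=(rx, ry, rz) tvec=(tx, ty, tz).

rvec=(-0.4874, 0.3805, 0.2156) tvec=(0.3560, 0.1418, 0.9725)

Intrinsics K: fx=442.6, fy=725.2, cx=316.1, cy=239.6
Marker side s = 0.23 m; corners in marker frame (Z=0):
  M0 = (-0.1150, +0.1150, 0)
  M1 = (+0.1150, +0.1150, 0)
  M2 = (+0.1150, -0.1150, 0)
  M3 = (-0.1150, -0.1150, 0)
Detected image corners:
  c0 = (415.557258, 410.030495) px
  c1 = (531.293457, 449.169117) px
  c2 = (540.577507, 280.829738) px
  c3 = (434.356982, 259.867952) px
Planar DLT: solve 8×8 A·h = b for H (H[2,2]=1):
  H  [+281.64586 -266.43812 +478.13531]
  H  [-16.86297 +541.61518 +345.35991]
  H  [-0.41598 -0.42543 +1.00000]
B = K⁻¹H; ‖b₁‖=1.028288, ‖b₂‖=1.028288; λ = 2/(‖b₁‖+‖b₂‖) = 0.972490, sign → tz>0 ⇒ λ=+0.972490
r₁ = λ·B[:,0] = (+0.90775,+0.11104,-0.40454); r₂ = λ·B[:,1] = (-0.28994,+0.86300,-0.41373)
r₃ = r₁×r₂ = (+0.30317,+0.49286,+0.81558); SVD([r₁ r₂ r₃]) → R = UVᵀ:
  R  [+0.90775 -0.28994 +0.30317]
  R  [+0.11104 +0.86300 +0.49286]
  R  [-0.40454 -0.41373 +0.81558]
t = (+0.35603, +0.14182, +0.97249) m
tr R = 2.586335; θ = arccos((tr R − 1)/2) = 0.654803 rad = 37.517°
axis k = ((R−Rᵀ)₃₂, (R−Rᵀ)₁₃, (R−Rᵀ)₂₁) / (2 sinθ) = (-0.744318, +0.581040, +0.329215)
rvec = θ·k = (-0.487382, +0.380467, +0.215571)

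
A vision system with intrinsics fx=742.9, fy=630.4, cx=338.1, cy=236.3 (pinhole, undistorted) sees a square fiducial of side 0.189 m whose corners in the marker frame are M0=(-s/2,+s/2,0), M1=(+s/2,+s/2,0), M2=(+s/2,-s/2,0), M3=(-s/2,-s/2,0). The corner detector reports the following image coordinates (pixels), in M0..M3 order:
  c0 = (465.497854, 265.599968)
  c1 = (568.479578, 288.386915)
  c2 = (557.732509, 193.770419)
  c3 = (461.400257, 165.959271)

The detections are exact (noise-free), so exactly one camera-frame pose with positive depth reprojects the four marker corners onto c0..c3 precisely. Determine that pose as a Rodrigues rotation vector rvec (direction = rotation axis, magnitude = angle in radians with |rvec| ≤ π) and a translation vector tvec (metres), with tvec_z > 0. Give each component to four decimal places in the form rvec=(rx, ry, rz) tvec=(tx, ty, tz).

Intrinsics K: fx=742.9, fy=630.4, cx=338.1, cy=236.3
Marker side s = 0.189 m; corners in marker frame (Z=0):
  M0 = (-0.0945, +0.0945, 0)
  M1 = (+0.0945, +0.0945, 0)
  M2 = (+0.0945, -0.0945, 0)
  M3 = (-0.0945, -0.0945, 0)
Detected image corners:
  c0 = (465.497854, 265.599968) px
  c1 = (568.479578, 288.386915) px
  c2 = (557.732509, 193.770419) px
  c3 = (461.400257, 165.959271) px
Planar DLT: solve 8×8 A·h = b for H (H[2,2]=1):
  H  [+718.04249 -155.56790 +514.89980]
  H  [+219.51190 +426.45229 +227.12723]
  H  [+0.37288 -0.38081 +1.00000]
B = K⁻¹H; ‖b₁‖=0.904124, ‖b₂‖=0.904124; λ = 2/(‖b₁‖+‖b₂‖) = 1.106044, sign → tz>0 ⇒ λ=+1.106044
r₁ = λ·B[:,0] = (+0.88134,+0.23054,+0.41242); r₂ = λ·B[:,1] = (-0.03993,+0.90609,-0.42119)
r₃ = r₁×r₂ = (-0.47079,+0.35474,+0.80778); SVD([r₁ r₂ r₃]) → R = UVᵀ:
  R  [+0.88134 -0.03993 -0.47079]
  R  [+0.23054 +0.90609 +0.35474]
  R  [+0.41242 -0.42119 +0.80778]
t = (+0.26322, -0.01609, +1.10604) m
tr R = 2.595215; θ = arccos((tr R − 1)/2) = 0.647478 rad = 37.098°
axis k = ((R−Rᵀ)₃₂, (R−Rᵀ)₁₃, (R−Rᵀ)₂₁) / (2 sinθ) = (-0.643205, -0.732134, +0.224205)
rvec = θ·k = (-0.416461, -0.474041, +0.145168)

rvec=(-0.4165, -0.4740, 0.1452) tvec=(0.2632, -0.0161, 1.1060)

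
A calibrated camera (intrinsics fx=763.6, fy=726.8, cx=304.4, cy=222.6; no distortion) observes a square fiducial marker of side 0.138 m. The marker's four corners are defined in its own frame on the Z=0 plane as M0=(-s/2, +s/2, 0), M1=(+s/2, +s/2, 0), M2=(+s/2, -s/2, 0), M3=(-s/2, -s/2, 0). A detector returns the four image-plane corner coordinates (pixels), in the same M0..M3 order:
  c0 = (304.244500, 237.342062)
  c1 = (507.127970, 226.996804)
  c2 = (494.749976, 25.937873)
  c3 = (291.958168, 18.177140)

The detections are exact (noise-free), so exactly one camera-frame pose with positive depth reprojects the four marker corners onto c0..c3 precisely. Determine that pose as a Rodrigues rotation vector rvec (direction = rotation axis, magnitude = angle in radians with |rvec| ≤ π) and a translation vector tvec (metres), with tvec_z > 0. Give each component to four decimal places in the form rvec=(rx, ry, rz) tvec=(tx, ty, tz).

rvec=(-0.0275, -0.3013, -0.0500) tvec=(0.0620, -0.0628, 0.4762)

Intrinsics K: fx=763.6, fy=726.8, cx=304.4, cy=222.6
Marker side s = 0.138 m; corners in marker frame (Z=0):
  M0 = (-0.0690, +0.0690, 0)
  M1 = (+0.0690, +0.0690, 0)
  M2 = (+0.0690, -0.0690, 0)
  M3 = (-0.0690, -0.0690, 0)
Detected image corners:
  c0 = (304.244500, 237.342062) px
  c1 = (507.127970, 226.996804) px
  c2 = (494.749976, 25.937873) px
  c3 = (291.958168, 18.177140) px
Planar DLT: solve 8×8 A·h = b for H (H[2,2]=1):
  H  [+1719.21312 +72.90791 +403.87063]
  H  [+70.16521 +1514.48465 +126.78681]
  H  [+0.62419 -0.04122 +1.00000]
B = K⁻¹H; ‖b₁‖=2.099786, ‖b₂‖=2.099786; λ = 2/(‖b₁‖+‖b₂‖) = 0.476239, sign → tz>0 ⇒ λ=+0.476239
r₁ = λ·B[:,0] = (+0.95373,-0.04507,+0.29726); r₂ = λ·B[:,1] = (+0.05330,+0.99839,-0.01963)
r₃ = r₁×r₂ = (-0.29590,+0.03457,+0.95459); SVD([r₁ r₂ r₃]) → R = UVᵀ:
  R  [+0.95373 +0.05330 -0.29590]
  R  [-0.04507 +0.99839 +0.03457]
  R  [+0.29726 -0.01963 +0.95459]
t = (+0.06204, -0.06278, +0.47624) m
tr R = 2.906711; θ = arccos((tr R − 1)/2) = 0.306633 rad = 17.569°
axis k = ((R−Rᵀ)₃₂, (R−Rᵀ)₁₃, (R−Rᵀ)₂₁) / (2 sinθ) = (-0.089780, -0.982543, -0.162937)
rvec = θ·k = (-0.027529, -0.301280, -0.049962)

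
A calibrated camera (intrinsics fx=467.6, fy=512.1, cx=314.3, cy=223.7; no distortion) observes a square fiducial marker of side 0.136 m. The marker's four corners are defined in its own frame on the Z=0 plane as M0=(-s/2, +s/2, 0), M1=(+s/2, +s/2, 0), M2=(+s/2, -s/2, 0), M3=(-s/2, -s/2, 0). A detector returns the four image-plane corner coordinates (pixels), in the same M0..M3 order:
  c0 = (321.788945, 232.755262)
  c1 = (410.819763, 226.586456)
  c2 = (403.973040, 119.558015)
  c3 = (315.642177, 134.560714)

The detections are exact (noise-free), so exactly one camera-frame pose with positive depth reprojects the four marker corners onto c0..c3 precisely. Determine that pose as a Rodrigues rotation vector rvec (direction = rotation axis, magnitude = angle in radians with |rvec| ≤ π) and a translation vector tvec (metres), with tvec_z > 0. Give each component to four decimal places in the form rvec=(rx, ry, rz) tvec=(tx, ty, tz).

rvec=(0.0075, 0.4445, -0.0689) tvec=(0.0679, -0.0598, 0.6779)

Intrinsics K: fx=467.6, fy=512.1, cx=314.3, cy=223.7
Marker side s = 0.136 m; corners in marker frame (Z=0):
  M0 = (-0.0680, +0.0680, 0)
  M1 = (+0.0680, +0.0680, 0)
  M2 = (+0.0680, -0.0680, 0)
  M3 = (-0.0680, -0.0680, 0)
Detected image corners:
  c0 = (321.788945, 232.755262) px
  c1 = (410.819763, 226.586456) px
  c2 = (403.973040, 119.558015) px
  c3 = (315.642177, 134.560714) px
Planar DLT: solve 8×8 A·h = b for H (H[2,2]=1):
  H  [+421.80790 +43.45715 +361.14118]
  H  [-190.98358 +751.03122 +178.55300]
  H  [-0.63421 -0.01157 +1.00000]
B = K⁻¹H; ‖b₁‖=1.475115, ‖b₂‖=1.475115; λ = 2/(‖b₁‖+‖b₂‖) = 0.677913, sign → tz>0 ⇒ λ=+0.677913
r₁ = λ·B[:,0] = (+0.90051,-0.06501,-0.42994); r₂ = λ·B[:,1] = (+0.06828,+0.99764,-0.00785)
r₃ = r₁×r₂ = (+0.42944,-0.02229,+0.90282); SVD([r₁ r₂ r₃]) → R = UVᵀ:
  R  [+0.90051 +0.06828 +0.42944]
  R  [-0.06501 +0.99764 -0.02229]
  R  [-0.42994 -0.00785 +0.90282]
t = (+0.06791, -0.05977, +0.67791) m
tr R = 2.800971; θ = arccos((tr R − 1)/2) = 0.449912 rad = 25.778°
axis k = ((R−Rᵀ)₃₂, (R−Rᵀ)₁₃, (R−Rᵀ)₂₁) / (2 sinθ) = (+0.016606, +0.988049, -0.153245)
rvec = θ·k = (+0.007471, +0.444535, -0.068947)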